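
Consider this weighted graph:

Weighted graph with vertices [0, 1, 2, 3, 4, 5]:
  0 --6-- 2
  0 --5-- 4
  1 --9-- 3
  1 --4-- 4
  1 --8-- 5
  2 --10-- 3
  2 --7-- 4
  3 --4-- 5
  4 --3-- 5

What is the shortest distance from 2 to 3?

Using Dijkstra's algorithm from vertex 2:
Shortest path: 2 -> 3
Total weight: 10 = 10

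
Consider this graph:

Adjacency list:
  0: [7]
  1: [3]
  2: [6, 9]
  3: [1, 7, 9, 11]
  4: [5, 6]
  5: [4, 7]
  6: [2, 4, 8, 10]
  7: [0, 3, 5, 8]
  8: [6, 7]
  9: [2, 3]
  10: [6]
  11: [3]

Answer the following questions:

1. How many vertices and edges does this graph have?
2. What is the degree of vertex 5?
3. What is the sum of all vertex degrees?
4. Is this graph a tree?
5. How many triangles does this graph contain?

Count: 12 vertices, 13 edges.
Vertex 5 has neighbors [4, 7], degree = 2.
Handshaking lemma: 2 * 13 = 26.
A tree on 12 vertices has 11 edges. This graph has 13 edges (2 extra). Not a tree.
Number of triangles = 0.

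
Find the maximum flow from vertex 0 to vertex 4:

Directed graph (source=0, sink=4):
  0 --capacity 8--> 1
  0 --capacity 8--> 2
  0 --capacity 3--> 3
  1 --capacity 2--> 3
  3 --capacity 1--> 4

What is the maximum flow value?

Computing max flow:
  Flow on (0->1): 1/8
  Flow on (1->3): 1/2
  Flow on (3->4): 1/1
Maximum flow = 1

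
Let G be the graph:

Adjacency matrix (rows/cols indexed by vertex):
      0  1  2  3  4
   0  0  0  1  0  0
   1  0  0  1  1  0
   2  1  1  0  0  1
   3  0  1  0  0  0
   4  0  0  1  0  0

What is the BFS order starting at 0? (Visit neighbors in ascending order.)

BFS from vertex 0 (neighbors processed in ascending order):
Visit order: 0, 2, 1, 4, 3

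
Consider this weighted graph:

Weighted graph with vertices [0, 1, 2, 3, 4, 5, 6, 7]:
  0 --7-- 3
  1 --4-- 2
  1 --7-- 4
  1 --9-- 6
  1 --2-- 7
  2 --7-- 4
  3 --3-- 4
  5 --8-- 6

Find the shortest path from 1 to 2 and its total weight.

Using Dijkstra's algorithm from vertex 1:
Shortest path: 1 -> 2
Total weight: 4 = 4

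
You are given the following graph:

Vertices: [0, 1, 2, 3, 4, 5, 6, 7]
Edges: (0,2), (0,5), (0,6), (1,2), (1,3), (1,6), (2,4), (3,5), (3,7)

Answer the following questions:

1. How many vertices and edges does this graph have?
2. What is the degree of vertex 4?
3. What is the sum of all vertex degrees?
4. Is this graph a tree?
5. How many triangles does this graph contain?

Count: 8 vertices, 9 edges.
Vertex 4 has neighbors [2], degree = 1.
Handshaking lemma: 2 * 9 = 18.
A tree on 8 vertices has 7 edges. This graph has 9 edges (2 extra). Not a tree.
Number of triangles = 0.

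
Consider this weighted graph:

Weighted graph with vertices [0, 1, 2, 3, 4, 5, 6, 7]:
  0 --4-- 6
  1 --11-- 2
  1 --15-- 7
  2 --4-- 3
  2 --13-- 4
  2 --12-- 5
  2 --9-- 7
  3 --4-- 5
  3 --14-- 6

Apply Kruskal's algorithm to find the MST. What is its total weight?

Applying Kruskal's algorithm (sort edges by weight, add if no cycle):
  Add (0,6) w=4
  Add (2,3) w=4
  Add (3,5) w=4
  Add (2,7) w=9
  Add (1,2) w=11
  Skip (2,5) w=12 (creates cycle)
  Add (2,4) w=13
  Add (3,6) w=14
  Skip (1,7) w=15 (creates cycle)
MST weight = 59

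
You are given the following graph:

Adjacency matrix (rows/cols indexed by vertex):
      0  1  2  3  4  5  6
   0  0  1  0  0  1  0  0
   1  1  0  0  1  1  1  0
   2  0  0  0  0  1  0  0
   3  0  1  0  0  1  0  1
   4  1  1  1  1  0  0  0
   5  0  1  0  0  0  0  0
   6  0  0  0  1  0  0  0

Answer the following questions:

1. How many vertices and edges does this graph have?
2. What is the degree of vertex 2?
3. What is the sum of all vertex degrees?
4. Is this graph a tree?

Count: 7 vertices, 8 edges.
Vertex 2 has neighbors [4], degree = 1.
Handshaking lemma: 2 * 8 = 16.
A tree on 7 vertices has 6 edges. This graph has 8 edges (2 extra). Not a tree.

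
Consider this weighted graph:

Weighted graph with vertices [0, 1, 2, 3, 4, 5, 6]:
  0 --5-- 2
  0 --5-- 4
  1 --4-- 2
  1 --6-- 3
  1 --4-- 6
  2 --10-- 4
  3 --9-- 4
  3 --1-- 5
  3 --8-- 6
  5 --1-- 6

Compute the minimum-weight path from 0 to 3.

Using Dijkstra's algorithm from vertex 0:
Shortest path: 0 -> 4 -> 3
Total weight: 5 + 9 = 14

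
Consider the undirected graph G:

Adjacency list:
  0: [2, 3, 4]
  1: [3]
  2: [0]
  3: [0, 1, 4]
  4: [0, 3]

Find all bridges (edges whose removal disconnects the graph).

A bridge is an edge whose removal increases the number of connected components.
Bridges found: (0,2), (1,3)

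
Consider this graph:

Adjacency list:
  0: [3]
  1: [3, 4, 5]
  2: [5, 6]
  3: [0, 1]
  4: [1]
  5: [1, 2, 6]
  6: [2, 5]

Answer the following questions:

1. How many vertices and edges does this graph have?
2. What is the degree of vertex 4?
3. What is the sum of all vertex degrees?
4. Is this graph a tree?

Count: 7 vertices, 7 edges.
Vertex 4 has neighbors [1], degree = 1.
Handshaking lemma: 2 * 7 = 14.
A tree on 7 vertices has 6 edges. This graph has 7 edges (1 extra). Not a tree.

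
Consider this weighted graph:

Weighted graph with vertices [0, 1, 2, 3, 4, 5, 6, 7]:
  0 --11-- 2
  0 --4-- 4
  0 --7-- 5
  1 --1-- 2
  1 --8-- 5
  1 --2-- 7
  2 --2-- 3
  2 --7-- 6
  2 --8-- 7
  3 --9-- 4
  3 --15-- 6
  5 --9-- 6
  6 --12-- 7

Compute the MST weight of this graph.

Applying Kruskal's algorithm (sort edges by weight, add if no cycle):
  Add (1,2) w=1
  Add (1,7) w=2
  Add (2,3) w=2
  Add (0,4) w=4
  Add (0,5) w=7
  Add (2,6) w=7
  Add (1,5) w=8
  Skip (2,7) w=8 (creates cycle)
  Skip (3,4) w=9 (creates cycle)
  Skip (5,6) w=9 (creates cycle)
  Skip (0,2) w=11 (creates cycle)
  Skip (6,7) w=12 (creates cycle)
  Skip (3,6) w=15 (creates cycle)
MST weight = 31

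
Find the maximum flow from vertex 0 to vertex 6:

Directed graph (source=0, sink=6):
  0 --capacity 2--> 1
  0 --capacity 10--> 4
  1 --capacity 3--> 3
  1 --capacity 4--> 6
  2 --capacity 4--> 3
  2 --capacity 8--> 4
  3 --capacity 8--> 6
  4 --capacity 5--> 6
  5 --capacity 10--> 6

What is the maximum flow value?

Computing max flow:
  Flow on (0->1): 2/2
  Flow on (0->4): 5/10
  Flow on (1->6): 2/4
  Flow on (4->6): 5/5
Maximum flow = 7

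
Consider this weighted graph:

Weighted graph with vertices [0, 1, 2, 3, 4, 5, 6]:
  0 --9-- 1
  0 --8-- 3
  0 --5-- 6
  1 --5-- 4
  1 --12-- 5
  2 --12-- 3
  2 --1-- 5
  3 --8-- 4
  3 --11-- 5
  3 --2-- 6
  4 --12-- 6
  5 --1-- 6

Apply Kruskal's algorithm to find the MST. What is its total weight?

Applying Kruskal's algorithm (sort edges by weight, add if no cycle):
  Add (2,5) w=1
  Add (5,6) w=1
  Add (3,6) w=2
  Add (0,6) w=5
  Add (1,4) w=5
  Skip (0,3) w=8 (creates cycle)
  Add (3,4) w=8
  Skip (0,1) w=9 (creates cycle)
  Skip (3,5) w=11 (creates cycle)
  Skip (1,5) w=12 (creates cycle)
  Skip (2,3) w=12 (creates cycle)
  Skip (4,6) w=12 (creates cycle)
MST weight = 22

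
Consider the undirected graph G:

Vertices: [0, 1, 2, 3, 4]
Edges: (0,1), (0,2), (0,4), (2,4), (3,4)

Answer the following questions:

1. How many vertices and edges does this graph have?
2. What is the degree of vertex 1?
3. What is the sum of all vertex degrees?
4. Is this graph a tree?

Count: 5 vertices, 5 edges.
Vertex 1 has neighbors [0], degree = 1.
Handshaking lemma: 2 * 5 = 10.
A tree on 5 vertices has 4 edges. This graph has 5 edges (1 extra). Not a tree.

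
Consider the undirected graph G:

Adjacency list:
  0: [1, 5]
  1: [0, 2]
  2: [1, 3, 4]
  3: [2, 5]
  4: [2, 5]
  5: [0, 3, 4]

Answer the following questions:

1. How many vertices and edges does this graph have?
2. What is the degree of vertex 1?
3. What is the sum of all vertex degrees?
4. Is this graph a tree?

Count: 6 vertices, 7 edges.
Vertex 1 has neighbors [0, 2], degree = 2.
Handshaking lemma: 2 * 7 = 14.
A tree on 6 vertices has 5 edges. This graph has 7 edges (2 extra). Not a tree.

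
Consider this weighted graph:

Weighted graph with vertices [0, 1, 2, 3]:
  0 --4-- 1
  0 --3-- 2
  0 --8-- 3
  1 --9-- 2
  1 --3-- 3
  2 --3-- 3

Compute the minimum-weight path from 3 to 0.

Using Dijkstra's algorithm from vertex 3:
Shortest path: 3 -> 2 -> 0
Total weight: 3 + 3 = 6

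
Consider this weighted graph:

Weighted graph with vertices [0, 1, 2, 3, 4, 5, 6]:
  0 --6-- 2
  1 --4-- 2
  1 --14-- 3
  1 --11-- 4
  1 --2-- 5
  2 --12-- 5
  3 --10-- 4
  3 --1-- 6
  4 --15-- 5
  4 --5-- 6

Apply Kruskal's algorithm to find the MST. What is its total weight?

Applying Kruskal's algorithm (sort edges by weight, add if no cycle):
  Add (3,6) w=1
  Add (1,5) w=2
  Add (1,2) w=4
  Add (4,6) w=5
  Add (0,2) w=6
  Skip (3,4) w=10 (creates cycle)
  Add (1,4) w=11
  Skip (2,5) w=12 (creates cycle)
  Skip (1,3) w=14 (creates cycle)
  Skip (4,5) w=15 (creates cycle)
MST weight = 29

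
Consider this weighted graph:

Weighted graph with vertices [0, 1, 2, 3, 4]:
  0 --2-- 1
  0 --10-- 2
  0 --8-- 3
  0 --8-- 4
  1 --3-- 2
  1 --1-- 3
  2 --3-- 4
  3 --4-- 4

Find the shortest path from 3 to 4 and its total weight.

Using Dijkstra's algorithm from vertex 3:
Shortest path: 3 -> 4
Total weight: 4 = 4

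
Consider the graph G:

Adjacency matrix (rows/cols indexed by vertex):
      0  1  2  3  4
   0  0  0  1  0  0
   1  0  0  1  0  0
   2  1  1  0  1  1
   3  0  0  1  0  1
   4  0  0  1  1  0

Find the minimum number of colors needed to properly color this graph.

The graph has a maximum clique of size 3 (lower bound on chromatic number).
A valid 3-coloring: {0: 1, 1: 1, 2: 0, 3: 1, 4: 2}.
Chromatic number = 3.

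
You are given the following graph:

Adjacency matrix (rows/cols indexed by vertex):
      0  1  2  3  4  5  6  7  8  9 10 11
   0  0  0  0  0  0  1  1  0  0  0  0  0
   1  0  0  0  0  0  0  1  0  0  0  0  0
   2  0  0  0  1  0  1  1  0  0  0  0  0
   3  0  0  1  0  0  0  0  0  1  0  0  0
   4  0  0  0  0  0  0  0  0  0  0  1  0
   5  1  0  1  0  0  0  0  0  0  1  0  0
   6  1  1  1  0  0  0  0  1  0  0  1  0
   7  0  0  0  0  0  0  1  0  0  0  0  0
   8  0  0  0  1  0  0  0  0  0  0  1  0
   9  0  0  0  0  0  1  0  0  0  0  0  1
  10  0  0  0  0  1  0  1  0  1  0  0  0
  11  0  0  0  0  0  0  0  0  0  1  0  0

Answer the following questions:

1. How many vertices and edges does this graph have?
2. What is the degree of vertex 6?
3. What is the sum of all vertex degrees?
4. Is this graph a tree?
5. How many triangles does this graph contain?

Count: 12 vertices, 13 edges.
Vertex 6 has neighbors [0, 1, 2, 7, 10], degree = 5.
Handshaking lemma: 2 * 13 = 26.
A tree on 12 vertices has 11 edges. This graph has 13 edges (2 extra). Not a tree.
Number of triangles = 0.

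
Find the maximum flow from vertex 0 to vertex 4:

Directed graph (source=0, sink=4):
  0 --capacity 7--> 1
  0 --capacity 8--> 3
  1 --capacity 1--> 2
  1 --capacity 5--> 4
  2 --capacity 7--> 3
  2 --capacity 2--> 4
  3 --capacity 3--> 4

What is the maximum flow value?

Computing max flow:
  Flow on (0->1): 6/7
  Flow on (0->3): 3/8
  Flow on (1->2): 1/1
  Flow on (1->4): 5/5
  Flow on (2->4): 1/2
  Flow on (3->4): 3/3
Maximum flow = 9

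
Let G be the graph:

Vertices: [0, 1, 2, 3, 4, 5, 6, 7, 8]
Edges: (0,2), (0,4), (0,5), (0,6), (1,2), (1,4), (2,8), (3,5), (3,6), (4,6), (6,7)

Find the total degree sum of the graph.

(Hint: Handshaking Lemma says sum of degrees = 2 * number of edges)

Count edges: 11 edges.
By Handshaking Lemma: sum of degrees = 2 * 11 = 22.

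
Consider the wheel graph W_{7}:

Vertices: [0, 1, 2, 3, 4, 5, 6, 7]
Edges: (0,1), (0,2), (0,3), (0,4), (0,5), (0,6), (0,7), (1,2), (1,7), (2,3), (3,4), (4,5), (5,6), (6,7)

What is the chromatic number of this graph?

W_{7} = C_{7} plus a hub adjacent to every cycle vertex.
The outer cycle needs 3 colors (odd cycle); the hub is adjacent to all of them so needs a fresh color.
Chromatic number = 3 + 1 = 4.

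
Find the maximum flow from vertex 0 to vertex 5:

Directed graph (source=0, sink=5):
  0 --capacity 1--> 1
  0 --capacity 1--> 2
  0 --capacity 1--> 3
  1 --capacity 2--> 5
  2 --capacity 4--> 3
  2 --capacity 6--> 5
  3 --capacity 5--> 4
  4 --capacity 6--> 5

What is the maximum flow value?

Computing max flow:
  Flow on (0->1): 1/1
  Flow on (0->2): 1/1
  Flow on (0->3): 1/1
  Flow on (1->5): 1/2
  Flow on (2->5): 1/6
  Flow on (3->4): 1/5
  Flow on (4->5): 1/6
Maximum flow = 3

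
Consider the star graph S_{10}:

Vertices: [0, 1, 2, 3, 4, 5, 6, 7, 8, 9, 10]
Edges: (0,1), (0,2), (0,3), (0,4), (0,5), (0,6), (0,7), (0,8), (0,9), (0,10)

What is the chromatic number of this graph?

S_{10} has one hub adjacent to 10 leaves; leaves are pairwise non-adjacent.
Color the hub 0 and every leaf 1.
Chromatic number = 2.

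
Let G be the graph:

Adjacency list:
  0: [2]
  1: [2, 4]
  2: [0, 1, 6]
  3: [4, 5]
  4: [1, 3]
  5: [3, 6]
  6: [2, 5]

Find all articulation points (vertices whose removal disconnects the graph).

An articulation point is a vertex whose removal disconnects the graph.
Articulation points: [2]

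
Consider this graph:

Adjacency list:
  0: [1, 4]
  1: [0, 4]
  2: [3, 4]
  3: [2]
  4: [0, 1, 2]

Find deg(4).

Vertex 4 has neighbors [0, 1, 2], so deg(4) = 3.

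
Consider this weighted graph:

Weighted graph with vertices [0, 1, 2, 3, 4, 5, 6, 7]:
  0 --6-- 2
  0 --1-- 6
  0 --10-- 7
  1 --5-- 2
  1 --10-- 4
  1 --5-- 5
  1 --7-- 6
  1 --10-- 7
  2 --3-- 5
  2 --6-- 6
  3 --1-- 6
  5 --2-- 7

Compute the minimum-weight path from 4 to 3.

Using Dijkstra's algorithm from vertex 4:
Shortest path: 4 -> 1 -> 6 -> 3
Total weight: 10 + 7 + 1 = 18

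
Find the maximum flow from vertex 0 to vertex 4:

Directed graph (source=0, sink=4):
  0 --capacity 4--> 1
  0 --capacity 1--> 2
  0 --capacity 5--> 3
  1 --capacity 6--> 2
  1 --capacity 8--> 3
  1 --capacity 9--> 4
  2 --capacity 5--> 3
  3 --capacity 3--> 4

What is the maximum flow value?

Computing max flow:
  Flow on (0->1): 4/4
  Flow on (0->3): 3/5
  Flow on (1->4): 4/9
  Flow on (3->4): 3/3
Maximum flow = 7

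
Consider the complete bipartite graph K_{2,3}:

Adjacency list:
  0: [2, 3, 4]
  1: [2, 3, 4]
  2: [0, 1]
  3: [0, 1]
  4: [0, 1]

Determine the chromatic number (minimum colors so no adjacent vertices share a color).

K_{2,3} is bipartite: vertices split into two independent sets of size 2 and 3.
Color one set 0, the other 1. No adjacent vertices share a color.
Chromatic number = 2.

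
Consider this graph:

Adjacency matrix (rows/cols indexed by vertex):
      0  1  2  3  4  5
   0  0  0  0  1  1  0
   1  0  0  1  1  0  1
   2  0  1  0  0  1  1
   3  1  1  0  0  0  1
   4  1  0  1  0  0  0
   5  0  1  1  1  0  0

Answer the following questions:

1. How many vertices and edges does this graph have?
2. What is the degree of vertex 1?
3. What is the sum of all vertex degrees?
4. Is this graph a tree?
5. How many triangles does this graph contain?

Count: 6 vertices, 8 edges.
Vertex 1 has neighbors [2, 3, 5], degree = 3.
Handshaking lemma: 2 * 8 = 16.
A tree on 6 vertices has 5 edges. This graph has 8 edges (3 extra). Not a tree.
Number of triangles = 2.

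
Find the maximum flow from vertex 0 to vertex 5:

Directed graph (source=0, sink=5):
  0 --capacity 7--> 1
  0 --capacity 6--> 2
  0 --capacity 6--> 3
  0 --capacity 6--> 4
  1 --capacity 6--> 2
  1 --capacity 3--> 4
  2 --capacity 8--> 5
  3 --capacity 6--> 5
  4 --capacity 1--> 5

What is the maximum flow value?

Computing max flow:
  Flow on (0->1): 5/7
  Flow on (0->2): 4/6
  Flow on (0->3): 6/6
  Flow on (1->2): 4/6
  Flow on (1->4): 1/3
  Flow on (2->5): 8/8
  Flow on (3->5): 6/6
  Flow on (4->5): 1/1
Maximum flow = 15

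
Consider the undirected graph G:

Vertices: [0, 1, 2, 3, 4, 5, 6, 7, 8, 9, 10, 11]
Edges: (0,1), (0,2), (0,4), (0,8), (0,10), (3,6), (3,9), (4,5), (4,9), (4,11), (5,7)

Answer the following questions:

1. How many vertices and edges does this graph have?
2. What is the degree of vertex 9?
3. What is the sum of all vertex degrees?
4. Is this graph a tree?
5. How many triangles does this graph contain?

Count: 12 vertices, 11 edges.
Vertex 9 has neighbors [3, 4], degree = 2.
Handshaking lemma: 2 * 11 = 22.
A graph is a tree iff it is connected and has exactly n-1 edges. This graph is connected (all 12 vertices in one component) and has 12-1 = 11 edges. It is a tree.
Number of triangles = 0.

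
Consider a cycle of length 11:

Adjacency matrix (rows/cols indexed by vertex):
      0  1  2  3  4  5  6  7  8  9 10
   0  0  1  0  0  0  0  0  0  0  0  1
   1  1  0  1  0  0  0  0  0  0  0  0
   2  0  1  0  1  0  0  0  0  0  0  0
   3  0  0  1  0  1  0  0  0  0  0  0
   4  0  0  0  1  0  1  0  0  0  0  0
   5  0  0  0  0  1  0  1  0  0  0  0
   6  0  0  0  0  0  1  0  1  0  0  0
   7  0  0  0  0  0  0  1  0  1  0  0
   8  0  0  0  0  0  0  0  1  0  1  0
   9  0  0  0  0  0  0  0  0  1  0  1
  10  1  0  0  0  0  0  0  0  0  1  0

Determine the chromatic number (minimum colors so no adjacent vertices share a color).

This is an odd cycle (C_11). Odd cycles are not bipartite (any 2-coloring forces two adjacent vertices to match), and 3 colors suffice.
Chromatic number = 3.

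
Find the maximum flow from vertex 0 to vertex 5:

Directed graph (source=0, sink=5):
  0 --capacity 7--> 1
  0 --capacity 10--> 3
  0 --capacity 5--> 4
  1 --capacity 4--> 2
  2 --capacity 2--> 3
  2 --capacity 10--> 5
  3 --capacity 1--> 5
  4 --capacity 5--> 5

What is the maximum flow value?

Computing max flow:
  Flow on (0->1): 4/7
  Flow on (0->3): 1/10
  Flow on (0->4): 5/5
  Flow on (1->2): 4/4
  Flow on (2->5): 4/10
  Flow on (3->5): 1/1
  Flow on (4->5): 5/5
Maximum flow = 10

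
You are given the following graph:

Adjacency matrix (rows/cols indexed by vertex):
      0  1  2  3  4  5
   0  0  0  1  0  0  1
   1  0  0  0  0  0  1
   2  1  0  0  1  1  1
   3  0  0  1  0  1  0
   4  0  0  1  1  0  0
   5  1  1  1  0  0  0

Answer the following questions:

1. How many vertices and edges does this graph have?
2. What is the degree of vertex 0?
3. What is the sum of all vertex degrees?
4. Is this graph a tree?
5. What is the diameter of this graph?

Count: 6 vertices, 7 edges.
Vertex 0 has neighbors [2, 5], degree = 2.
Handshaking lemma: 2 * 7 = 14.
A tree on 6 vertices has 5 edges. This graph has 7 edges (2 extra). Not a tree.
Diameter (longest shortest path) = 3.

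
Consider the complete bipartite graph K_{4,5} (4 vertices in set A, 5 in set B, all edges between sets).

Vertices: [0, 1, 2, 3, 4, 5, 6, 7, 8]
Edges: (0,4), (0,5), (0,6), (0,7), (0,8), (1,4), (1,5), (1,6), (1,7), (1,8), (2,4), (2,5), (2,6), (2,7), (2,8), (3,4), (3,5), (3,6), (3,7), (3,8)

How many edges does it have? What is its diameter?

K_{4,5} has 4 * 5 = 20 edges.
Any vertex reaches any opposite-side vertex in 1 step; same-side vertices reach in 2 steps via any opposite-side vertex.
Diameter = 2.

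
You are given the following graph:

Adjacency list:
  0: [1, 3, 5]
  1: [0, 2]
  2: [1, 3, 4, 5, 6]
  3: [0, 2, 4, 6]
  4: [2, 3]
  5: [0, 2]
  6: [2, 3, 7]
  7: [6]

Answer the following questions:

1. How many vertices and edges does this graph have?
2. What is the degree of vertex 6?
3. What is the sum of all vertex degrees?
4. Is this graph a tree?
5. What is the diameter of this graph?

Count: 8 vertices, 11 edges.
Vertex 6 has neighbors [2, 3, 7], degree = 3.
Handshaking lemma: 2 * 11 = 22.
A tree on 8 vertices has 7 edges. This graph has 11 edges (4 extra). Not a tree.
Diameter (longest shortest path) = 3.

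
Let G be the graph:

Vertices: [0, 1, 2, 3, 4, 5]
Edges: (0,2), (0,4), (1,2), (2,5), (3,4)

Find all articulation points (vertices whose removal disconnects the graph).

An articulation point is a vertex whose removal disconnects the graph.
Articulation points: [0, 2, 4]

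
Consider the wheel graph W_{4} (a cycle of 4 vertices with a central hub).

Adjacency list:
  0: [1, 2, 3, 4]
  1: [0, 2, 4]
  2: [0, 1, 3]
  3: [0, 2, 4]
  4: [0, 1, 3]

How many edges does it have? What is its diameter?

Wheel graph W_{4}: 4 cycle edges + 4 spoke edges = 8 edges.
The hub is distance 1 from all cycle vertices. Max distance between cycle vertices through hub is 2.
Diameter = 2.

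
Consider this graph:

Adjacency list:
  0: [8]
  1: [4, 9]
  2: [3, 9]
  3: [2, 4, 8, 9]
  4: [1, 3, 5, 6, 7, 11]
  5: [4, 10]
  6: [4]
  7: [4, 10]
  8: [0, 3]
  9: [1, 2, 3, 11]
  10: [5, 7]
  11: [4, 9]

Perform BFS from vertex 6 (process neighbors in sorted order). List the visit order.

BFS from vertex 6 (neighbors processed in ascending order):
Visit order: 6, 4, 1, 3, 5, 7, 11, 9, 2, 8, 10, 0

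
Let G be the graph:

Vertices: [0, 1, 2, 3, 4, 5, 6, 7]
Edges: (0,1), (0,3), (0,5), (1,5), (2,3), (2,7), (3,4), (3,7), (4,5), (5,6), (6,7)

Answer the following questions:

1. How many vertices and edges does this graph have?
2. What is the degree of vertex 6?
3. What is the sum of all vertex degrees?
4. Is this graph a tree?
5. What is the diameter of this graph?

Count: 8 vertices, 11 edges.
Vertex 6 has neighbors [5, 7], degree = 2.
Handshaking lemma: 2 * 11 = 22.
A tree on 8 vertices has 7 edges. This graph has 11 edges (4 extra). Not a tree.
Diameter (longest shortest path) = 3.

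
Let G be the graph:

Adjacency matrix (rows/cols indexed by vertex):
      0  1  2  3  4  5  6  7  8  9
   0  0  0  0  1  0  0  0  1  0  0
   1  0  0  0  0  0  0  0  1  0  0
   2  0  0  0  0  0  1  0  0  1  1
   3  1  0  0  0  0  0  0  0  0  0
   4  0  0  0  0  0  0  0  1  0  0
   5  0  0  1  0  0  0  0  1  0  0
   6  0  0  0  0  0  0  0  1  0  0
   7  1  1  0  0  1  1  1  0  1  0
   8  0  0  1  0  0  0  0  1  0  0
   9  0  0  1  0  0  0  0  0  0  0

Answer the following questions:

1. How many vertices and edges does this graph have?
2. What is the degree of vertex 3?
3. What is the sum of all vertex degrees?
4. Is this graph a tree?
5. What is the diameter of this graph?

Count: 10 vertices, 10 edges.
Vertex 3 has neighbors [0], degree = 1.
Handshaking lemma: 2 * 10 = 20.
A tree on 10 vertices has 9 edges. This graph has 10 edges (1 extra). Not a tree.
Diameter (longest shortest path) = 5.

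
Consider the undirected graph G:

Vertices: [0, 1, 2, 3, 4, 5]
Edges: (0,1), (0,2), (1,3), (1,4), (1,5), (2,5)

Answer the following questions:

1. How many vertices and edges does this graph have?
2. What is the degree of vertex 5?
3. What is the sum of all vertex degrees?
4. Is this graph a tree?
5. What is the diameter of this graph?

Count: 6 vertices, 6 edges.
Vertex 5 has neighbors [1, 2], degree = 2.
Handshaking lemma: 2 * 6 = 12.
A tree on 6 vertices has 5 edges. This graph has 6 edges (1 extra). Not a tree.
Diameter (longest shortest path) = 3.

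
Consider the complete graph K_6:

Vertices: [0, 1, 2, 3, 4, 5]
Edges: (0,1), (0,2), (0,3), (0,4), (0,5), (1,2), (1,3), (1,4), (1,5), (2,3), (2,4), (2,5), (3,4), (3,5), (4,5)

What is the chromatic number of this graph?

In K_6, every vertex is adjacent to every other vertex.
Each vertex needs a unique color.
Chromatic number = 6.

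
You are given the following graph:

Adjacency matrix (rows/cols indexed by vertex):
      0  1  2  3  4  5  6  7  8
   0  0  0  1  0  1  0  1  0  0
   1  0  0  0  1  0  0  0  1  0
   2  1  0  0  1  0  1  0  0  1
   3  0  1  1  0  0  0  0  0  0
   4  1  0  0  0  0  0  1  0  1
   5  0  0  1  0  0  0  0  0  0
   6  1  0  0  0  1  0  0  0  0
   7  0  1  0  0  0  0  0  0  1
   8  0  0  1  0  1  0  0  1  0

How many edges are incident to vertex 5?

Vertex 5 has neighbors [2], so deg(5) = 1.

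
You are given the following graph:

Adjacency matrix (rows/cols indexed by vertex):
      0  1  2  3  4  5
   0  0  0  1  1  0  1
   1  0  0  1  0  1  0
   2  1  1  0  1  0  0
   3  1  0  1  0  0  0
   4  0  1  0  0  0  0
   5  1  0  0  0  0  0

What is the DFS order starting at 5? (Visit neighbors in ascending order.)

DFS from vertex 5 (neighbors processed in ascending order):
Visit order: 5, 0, 2, 1, 4, 3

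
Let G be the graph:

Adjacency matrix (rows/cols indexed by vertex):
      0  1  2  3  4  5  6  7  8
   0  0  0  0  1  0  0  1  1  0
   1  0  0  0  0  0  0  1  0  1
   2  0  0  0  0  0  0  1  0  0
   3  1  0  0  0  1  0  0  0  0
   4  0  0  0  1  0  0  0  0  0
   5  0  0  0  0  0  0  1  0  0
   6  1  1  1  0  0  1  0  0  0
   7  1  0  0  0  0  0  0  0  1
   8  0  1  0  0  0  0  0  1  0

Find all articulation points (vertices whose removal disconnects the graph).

An articulation point is a vertex whose removal disconnects the graph.
Articulation points: [0, 3, 6]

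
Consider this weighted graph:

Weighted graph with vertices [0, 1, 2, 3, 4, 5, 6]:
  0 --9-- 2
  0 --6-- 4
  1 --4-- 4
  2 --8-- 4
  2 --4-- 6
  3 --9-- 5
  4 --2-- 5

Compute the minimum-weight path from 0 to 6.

Using Dijkstra's algorithm from vertex 0:
Shortest path: 0 -> 2 -> 6
Total weight: 9 + 4 = 13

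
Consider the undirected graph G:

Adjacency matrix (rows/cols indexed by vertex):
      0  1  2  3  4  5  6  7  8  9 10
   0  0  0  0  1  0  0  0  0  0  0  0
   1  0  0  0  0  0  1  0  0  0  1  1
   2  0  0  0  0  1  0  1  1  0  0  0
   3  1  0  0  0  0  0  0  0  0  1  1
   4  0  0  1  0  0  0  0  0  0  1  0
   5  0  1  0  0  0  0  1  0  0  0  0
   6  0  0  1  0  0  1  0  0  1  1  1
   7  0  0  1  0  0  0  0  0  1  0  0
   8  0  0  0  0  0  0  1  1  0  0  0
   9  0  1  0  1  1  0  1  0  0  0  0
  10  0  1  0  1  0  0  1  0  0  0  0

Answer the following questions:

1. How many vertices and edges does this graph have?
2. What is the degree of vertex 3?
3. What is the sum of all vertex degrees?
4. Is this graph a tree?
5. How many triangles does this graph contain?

Count: 11 vertices, 15 edges.
Vertex 3 has neighbors [0, 9, 10], degree = 3.
Handshaking lemma: 2 * 15 = 30.
A tree on 11 vertices has 10 edges. This graph has 15 edges (5 extra). Not a tree.
Number of triangles = 0.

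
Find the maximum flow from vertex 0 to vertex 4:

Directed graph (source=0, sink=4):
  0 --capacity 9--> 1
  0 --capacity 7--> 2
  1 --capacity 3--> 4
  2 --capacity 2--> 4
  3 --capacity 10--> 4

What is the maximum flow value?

Computing max flow:
  Flow on (0->1): 3/9
  Flow on (0->2): 2/7
  Flow on (1->4): 3/3
  Flow on (2->4): 2/2
Maximum flow = 5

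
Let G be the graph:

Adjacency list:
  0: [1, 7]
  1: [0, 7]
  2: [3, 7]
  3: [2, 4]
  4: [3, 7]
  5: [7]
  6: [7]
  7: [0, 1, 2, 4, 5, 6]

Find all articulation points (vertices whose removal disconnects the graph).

An articulation point is a vertex whose removal disconnects the graph.
Articulation points: [7]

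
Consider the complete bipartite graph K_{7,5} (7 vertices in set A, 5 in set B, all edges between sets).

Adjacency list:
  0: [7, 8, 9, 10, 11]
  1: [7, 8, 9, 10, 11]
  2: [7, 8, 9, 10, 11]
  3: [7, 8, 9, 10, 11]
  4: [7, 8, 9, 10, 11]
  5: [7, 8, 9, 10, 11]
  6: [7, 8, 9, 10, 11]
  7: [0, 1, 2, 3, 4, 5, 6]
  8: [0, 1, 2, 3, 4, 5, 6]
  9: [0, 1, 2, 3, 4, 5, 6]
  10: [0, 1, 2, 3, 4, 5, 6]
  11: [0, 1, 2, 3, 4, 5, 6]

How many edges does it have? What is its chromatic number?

K_{7,5} has 7 * 5 = 35 edges.
Bipartite graphs have chromatic number 2 (color each partition differently).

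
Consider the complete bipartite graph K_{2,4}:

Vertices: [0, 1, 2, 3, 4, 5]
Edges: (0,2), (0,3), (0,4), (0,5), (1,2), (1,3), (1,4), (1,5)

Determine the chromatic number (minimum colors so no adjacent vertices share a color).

K_{2,4} is bipartite: vertices split into two independent sets of size 2 and 4.
Color one set 0, the other 1. No adjacent vertices share a color.
Chromatic number = 2.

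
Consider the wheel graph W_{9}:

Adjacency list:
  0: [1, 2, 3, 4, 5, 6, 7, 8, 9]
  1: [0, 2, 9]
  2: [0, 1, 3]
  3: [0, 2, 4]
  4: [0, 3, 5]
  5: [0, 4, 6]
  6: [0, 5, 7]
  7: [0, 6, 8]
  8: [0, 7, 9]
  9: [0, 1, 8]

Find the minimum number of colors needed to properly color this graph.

W_{9} = C_{9} plus a hub adjacent to every cycle vertex.
The outer cycle needs 3 colors (odd cycle); the hub is adjacent to all of them so needs a fresh color.
Chromatic number = 3 + 1 = 4.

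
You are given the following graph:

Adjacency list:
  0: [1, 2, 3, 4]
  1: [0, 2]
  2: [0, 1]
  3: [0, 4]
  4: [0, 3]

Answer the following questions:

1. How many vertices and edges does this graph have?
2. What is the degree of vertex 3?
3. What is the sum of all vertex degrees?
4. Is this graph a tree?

Count: 5 vertices, 6 edges.
Vertex 3 has neighbors [0, 4], degree = 2.
Handshaking lemma: 2 * 6 = 12.
A tree on 5 vertices has 4 edges. This graph has 6 edges (2 extra). Not a tree.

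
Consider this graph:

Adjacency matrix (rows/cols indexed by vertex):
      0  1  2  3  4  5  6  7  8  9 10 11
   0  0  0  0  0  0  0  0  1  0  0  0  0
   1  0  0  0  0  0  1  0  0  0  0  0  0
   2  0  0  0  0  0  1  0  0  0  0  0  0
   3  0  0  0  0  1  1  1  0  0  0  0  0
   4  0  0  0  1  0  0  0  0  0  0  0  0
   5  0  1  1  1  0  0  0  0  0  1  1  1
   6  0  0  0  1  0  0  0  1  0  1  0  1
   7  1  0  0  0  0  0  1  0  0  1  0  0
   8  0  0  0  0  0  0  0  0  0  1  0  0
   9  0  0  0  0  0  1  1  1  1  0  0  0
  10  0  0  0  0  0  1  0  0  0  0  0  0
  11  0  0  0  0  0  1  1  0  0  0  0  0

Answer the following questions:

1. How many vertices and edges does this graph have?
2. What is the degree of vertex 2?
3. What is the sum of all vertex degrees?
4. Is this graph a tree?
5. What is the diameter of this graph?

Count: 12 vertices, 14 edges.
Vertex 2 has neighbors [5], degree = 1.
Handshaking lemma: 2 * 14 = 28.
A tree on 12 vertices has 11 edges. This graph has 14 edges (3 extra). Not a tree.
Diameter (longest shortest path) = 4.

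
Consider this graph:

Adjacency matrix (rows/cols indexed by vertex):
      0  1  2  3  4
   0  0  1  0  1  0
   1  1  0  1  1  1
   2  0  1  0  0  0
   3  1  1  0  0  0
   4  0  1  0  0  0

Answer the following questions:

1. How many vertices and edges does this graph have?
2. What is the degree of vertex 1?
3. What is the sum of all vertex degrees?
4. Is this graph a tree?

Count: 5 vertices, 5 edges.
Vertex 1 has neighbors [0, 2, 3, 4], degree = 4.
Handshaking lemma: 2 * 5 = 10.
A tree on 5 vertices has 4 edges. This graph has 5 edges (1 extra). Not a tree.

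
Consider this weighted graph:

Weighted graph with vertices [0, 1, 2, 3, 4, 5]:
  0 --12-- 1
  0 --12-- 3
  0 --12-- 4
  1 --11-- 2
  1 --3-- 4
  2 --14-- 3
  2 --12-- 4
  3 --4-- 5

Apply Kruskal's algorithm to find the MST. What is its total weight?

Applying Kruskal's algorithm (sort edges by weight, add if no cycle):
  Add (1,4) w=3
  Add (3,5) w=4
  Add (1,2) w=11
  Add (0,3) w=12
  Add (0,4) w=12
  Skip (0,1) w=12 (creates cycle)
  Skip (2,4) w=12 (creates cycle)
  Skip (2,3) w=14 (creates cycle)
MST weight = 42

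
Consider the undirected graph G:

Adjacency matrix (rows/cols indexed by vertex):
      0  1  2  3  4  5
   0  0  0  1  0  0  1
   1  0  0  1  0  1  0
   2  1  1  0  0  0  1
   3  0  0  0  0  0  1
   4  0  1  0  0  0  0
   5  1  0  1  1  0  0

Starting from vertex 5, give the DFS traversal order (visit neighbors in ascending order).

DFS from vertex 5 (neighbors processed in ascending order):
Visit order: 5, 0, 2, 1, 4, 3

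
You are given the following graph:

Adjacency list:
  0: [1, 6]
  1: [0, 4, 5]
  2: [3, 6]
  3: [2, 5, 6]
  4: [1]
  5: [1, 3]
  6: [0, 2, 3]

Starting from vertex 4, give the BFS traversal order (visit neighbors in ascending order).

BFS from vertex 4 (neighbors processed in ascending order):
Visit order: 4, 1, 0, 5, 6, 3, 2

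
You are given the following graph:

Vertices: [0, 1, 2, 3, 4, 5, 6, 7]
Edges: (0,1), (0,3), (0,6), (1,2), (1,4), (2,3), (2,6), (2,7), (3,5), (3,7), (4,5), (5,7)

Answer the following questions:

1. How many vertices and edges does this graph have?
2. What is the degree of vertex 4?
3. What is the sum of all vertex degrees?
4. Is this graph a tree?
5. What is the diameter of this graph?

Count: 8 vertices, 12 edges.
Vertex 4 has neighbors [1, 5], degree = 2.
Handshaking lemma: 2 * 12 = 24.
A tree on 8 vertices has 7 edges. This graph has 12 edges (5 extra). Not a tree.
Diameter (longest shortest path) = 3.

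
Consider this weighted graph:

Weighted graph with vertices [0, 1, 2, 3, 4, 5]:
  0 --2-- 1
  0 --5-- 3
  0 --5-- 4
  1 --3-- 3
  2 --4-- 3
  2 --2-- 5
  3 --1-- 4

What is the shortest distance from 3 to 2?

Using Dijkstra's algorithm from vertex 3:
Shortest path: 3 -> 2
Total weight: 4 = 4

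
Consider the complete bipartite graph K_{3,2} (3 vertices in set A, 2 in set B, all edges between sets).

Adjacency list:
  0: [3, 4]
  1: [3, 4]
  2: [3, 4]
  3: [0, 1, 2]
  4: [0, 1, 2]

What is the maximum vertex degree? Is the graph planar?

Set-A vertices have degree 2; set-B vertices have degree 3. Maximum degree = max(3,2) = 3.
min(3,2) <= 2, so K_{3,2} avoids a K_{3,3} subdivision and is planar.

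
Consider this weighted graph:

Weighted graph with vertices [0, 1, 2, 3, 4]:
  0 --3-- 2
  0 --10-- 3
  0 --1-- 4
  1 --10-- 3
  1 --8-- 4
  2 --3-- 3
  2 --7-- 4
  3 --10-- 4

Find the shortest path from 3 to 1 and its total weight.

Using Dijkstra's algorithm from vertex 3:
Shortest path: 3 -> 1
Total weight: 10 = 10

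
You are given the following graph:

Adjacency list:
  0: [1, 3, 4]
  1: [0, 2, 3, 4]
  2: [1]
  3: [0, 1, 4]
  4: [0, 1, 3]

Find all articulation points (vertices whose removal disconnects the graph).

An articulation point is a vertex whose removal disconnects the graph.
Articulation points: [1]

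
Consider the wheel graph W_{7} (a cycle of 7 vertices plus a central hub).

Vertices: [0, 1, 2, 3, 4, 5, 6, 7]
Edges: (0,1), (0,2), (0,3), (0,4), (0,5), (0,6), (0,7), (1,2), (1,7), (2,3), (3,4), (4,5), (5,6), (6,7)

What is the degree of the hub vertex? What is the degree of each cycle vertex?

The hub connects to all 7 cycle vertices, so deg(hub) = 7.
Each cycle vertex connects to 2 neighbors on the cycle plus the hub, so deg(cycle vertex) = 3.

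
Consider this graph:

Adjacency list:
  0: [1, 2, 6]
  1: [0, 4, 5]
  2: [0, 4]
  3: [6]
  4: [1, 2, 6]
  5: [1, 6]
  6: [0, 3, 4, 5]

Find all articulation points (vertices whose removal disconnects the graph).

An articulation point is a vertex whose removal disconnects the graph.
Articulation points: [6]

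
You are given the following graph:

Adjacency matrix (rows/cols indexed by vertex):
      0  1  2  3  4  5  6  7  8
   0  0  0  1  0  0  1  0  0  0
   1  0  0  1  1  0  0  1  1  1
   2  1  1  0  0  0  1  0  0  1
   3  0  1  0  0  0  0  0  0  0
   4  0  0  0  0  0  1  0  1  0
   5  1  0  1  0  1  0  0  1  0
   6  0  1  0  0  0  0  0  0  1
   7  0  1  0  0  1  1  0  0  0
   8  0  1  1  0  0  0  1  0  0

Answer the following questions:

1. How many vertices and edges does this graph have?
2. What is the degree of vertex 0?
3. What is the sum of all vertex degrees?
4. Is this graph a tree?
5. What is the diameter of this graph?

Count: 9 vertices, 13 edges.
Vertex 0 has neighbors [2, 5], degree = 2.
Handshaking lemma: 2 * 13 = 26.
A tree on 9 vertices has 8 edges. This graph has 13 edges (5 extra). Not a tree.
Diameter (longest shortest path) = 3.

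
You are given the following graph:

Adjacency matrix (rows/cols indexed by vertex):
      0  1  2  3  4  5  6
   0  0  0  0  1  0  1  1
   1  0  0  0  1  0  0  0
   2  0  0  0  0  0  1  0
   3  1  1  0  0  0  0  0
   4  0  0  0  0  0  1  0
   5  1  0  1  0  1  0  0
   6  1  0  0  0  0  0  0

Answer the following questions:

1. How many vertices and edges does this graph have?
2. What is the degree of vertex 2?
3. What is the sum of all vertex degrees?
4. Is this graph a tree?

Count: 7 vertices, 6 edges.
Vertex 2 has neighbors [5], degree = 1.
Handshaking lemma: 2 * 6 = 12.
A graph is a tree iff it is connected and has exactly n-1 edges. This graph is connected (all 7 vertices in one component) and has 7-1 = 6 edges. It is a tree.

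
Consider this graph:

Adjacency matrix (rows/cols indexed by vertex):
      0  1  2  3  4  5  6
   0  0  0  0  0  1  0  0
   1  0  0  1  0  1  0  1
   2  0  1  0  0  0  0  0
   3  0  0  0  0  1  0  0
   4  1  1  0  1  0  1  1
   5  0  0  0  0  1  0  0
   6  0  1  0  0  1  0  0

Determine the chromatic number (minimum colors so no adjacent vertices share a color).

The graph has a maximum clique of size 3 (lower bound on chromatic number).
A valid 3-coloring: {0: 1, 1: 1, 2: 0, 3: 1, 4: 0, 5: 1, 6: 2}.
Chromatic number = 3.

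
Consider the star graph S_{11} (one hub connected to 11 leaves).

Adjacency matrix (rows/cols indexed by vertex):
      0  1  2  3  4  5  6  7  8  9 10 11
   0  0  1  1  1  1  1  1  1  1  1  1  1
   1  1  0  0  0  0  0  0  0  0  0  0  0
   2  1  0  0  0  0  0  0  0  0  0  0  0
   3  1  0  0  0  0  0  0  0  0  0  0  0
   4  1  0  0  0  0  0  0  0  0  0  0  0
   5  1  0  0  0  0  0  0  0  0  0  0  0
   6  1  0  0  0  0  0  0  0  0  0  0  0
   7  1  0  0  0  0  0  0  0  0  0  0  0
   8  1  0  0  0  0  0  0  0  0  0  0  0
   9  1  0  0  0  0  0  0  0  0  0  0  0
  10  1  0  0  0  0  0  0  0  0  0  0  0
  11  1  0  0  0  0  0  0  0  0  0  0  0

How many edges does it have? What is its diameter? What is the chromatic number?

Star graph S_{11}: the hub connects to all 11 leaves.
Edges = 11.
Diameter = 2 (any leaf to hub is 1, leaf to leaf through hub is 2).
Star graphs are bipartite (hub vs leaves), so chromatic number = 2.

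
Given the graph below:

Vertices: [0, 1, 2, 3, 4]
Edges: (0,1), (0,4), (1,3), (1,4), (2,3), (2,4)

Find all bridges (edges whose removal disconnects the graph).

No bridges found. The graph is 2-edge-connected (no single edge removal disconnects it).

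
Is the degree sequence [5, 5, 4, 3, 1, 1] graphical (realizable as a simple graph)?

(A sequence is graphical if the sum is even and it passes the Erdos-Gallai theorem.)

Sum of degrees = 19. Sum is odd, so the sequence is NOT graphical.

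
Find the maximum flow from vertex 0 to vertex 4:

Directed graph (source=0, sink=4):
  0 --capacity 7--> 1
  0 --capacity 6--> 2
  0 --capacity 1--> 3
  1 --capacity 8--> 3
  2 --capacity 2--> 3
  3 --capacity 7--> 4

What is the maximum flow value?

Computing max flow:
  Flow on (0->1): 4/7
  Flow on (0->2): 2/6
  Flow on (0->3): 1/1
  Flow on (1->3): 4/8
  Flow on (2->3): 2/2
  Flow on (3->4): 7/7
Maximum flow = 7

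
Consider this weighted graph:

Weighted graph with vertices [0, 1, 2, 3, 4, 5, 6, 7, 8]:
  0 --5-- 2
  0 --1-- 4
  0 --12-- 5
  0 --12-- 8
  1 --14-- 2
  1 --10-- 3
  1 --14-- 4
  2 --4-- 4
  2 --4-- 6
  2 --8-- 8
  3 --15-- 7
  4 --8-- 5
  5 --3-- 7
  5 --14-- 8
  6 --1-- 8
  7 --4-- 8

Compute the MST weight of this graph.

Applying Kruskal's algorithm (sort edges by weight, add if no cycle):
  Add (0,4) w=1
  Add (6,8) w=1
  Add (5,7) w=3
  Add (2,6) w=4
  Add (2,4) w=4
  Add (7,8) w=4
  Skip (0,2) w=5 (creates cycle)
  Skip (2,8) w=8 (creates cycle)
  Skip (4,5) w=8 (creates cycle)
  Add (1,3) w=10
  Skip (0,5) w=12 (creates cycle)
  Skip (0,8) w=12 (creates cycle)
  Add (1,2) w=14
  Skip (1,4) w=14 (creates cycle)
  Skip (5,8) w=14 (creates cycle)
  Skip (3,7) w=15 (creates cycle)
MST weight = 41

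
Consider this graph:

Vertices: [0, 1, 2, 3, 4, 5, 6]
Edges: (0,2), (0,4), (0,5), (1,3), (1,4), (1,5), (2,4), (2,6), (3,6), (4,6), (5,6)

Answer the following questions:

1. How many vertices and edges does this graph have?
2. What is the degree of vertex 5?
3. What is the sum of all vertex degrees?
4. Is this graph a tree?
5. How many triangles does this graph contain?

Count: 7 vertices, 11 edges.
Vertex 5 has neighbors [0, 1, 6], degree = 3.
Handshaking lemma: 2 * 11 = 22.
A tree on 7 vertices has 6 edges. This graph has 11 edges (5 extra). Not a tree.
Number of triangles = 2.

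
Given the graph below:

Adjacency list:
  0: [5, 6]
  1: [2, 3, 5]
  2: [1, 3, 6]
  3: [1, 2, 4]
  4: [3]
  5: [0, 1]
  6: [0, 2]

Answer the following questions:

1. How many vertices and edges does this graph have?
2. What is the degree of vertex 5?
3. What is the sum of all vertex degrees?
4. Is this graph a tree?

Count: 7 vertices, 8 edges.
Vertex 5 has neighbors [0, 1], degree = 2.
Handshaking lemma: 2 * 8 = 16.
A tree on 7 vertices has 6 edges. This graph has 8 edges (2 extra). Not a tree.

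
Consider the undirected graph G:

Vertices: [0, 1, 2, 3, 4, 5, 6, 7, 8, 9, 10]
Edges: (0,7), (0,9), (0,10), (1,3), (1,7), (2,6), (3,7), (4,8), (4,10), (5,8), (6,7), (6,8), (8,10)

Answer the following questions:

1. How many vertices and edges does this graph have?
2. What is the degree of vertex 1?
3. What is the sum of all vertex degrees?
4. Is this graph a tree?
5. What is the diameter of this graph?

Count: 11 vertices, 13 edges.
Vertex 1 has neighbors [3, 7], degree = 2.
Handshaking lemma: 2 * 13 = 26.
A tree on 11 vertices has 10 edges. This graph has 13 edges (3 extra). Not a tree.
Diameter (longest shortest path) = 4.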